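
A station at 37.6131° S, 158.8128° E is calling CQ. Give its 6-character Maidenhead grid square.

Add 180° to longitude and 90° to latitude: 338.8128, 52.3869.
Field: 338.8128/20 → 16 → Q, 52.3869/10 → 5 → F; chars QF.
Square: 18.8128/2 → 9, 2.3869/1 → 2; chars 92.
Subsquare: 0.8128/0.0833333 → 9 → j, 0.3869/0.0416667 → 9 → j; chars jj.

QF92jj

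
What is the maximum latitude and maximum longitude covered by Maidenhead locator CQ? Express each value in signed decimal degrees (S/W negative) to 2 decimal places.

80.00, -120.00

Field C=2, Q=16: +2·20° lon, +16·10° lat → SW at lon -140°, lat 70°.
Cell spans 20° lon × 10° lat. NE corner is SW corner plus one full cell.
latitude 80.00, longitude -120.00.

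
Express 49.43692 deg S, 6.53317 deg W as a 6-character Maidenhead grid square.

Add 180° to longitude and 90° to latitude: 173.4668, 40.5631.
Field: 173.4668/20 → 8 → I, 40.5631/10 → 4 → E; chars IE.
Square: 13.4668/2 → 6, 0.5631/1 → 0; chars 60.
Subsquare: 1.4668/0.0833333 → 17 → r, 0.5631/0.0416667 → 13 → n; chars rn.

IE60rn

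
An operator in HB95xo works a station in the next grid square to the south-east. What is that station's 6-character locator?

Longitude subsquare x = 23; +1 → 24, wraps to 0 = a, carry into square.
Longitude square 9; +1 → 10, wraps to 0, carry into field.
Longitude field H = 7; +1 → 8 = I.
Latitude subsquare o = 14; −1 → 13 = n.

IB05an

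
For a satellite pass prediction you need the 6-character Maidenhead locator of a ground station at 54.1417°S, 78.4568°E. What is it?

Shift to the Maidenhead origin (180°W, 90°S): lon 258.4568, lat 35.8583.
Field (20°×10°, letters A–R): lon ⌊258.4568/20⌋ = 12 → M; lat ⌊35.8583/10⌋ = 3 → D.
Square (2°×1°, digits 0–9): lon ⌊18.4568/2⌋ = 9; lat ⌊5.8583/1⌋ = 5.
Subsquare (5′×2.5′, letters a–x): lon ⌊0.4568/0.0833333⌋ = 5 → f; lat ⌊0.8583/0.0416667⌋ = 20 → u.

MD95fu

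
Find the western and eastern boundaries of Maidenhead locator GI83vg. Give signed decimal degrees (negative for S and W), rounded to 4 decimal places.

Field G=6, I=8: +6·20° lon, +8·10° lat → SW at lon -60°, lat -10°.
Square 8, 3: +8·2° lon, +3·1° lat → SW at lon -44°, lat -7°.
Subsquare v=21, g=6: +21·0.0833333° lon, +6·0.0416667° lat → SW at lon -42.25°, lat -6.75°.
Cell spans 0.0833333° lon × 0.0416667° lat.
west -42.2500, east -42.1667.

-42.2500, -42.1667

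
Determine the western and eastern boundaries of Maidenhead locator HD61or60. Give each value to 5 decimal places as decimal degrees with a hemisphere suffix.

Field H=7, D=3: +7·20° lon, +3·10° lat → SW at lon -40°, lat -60°.
Square 6, 1: +6·2° lon, +1·1° lat → SW at lon -28°, lat -59°.
Subsquare o=14, r=17: +14·0.0833333° lon, +17·0.0416667° lat → SW at lon -26.8333°, lat -58.2917°.
Extended square 6, 0: +6·0.00833333° lon, +0·0.00416667° lat → SW at lon -26.7833°, lat -58.2917°.
Cell spans 0.00833333° lon × 0.00416667° lat.
west 26.78333° W, east 26.77500° W.

26.78333° W, 26.77500° W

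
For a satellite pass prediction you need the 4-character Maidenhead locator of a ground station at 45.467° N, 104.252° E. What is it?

ON25

Shift to the Maidenhead origin (180°W, 90°S): lon 284.25, lat 135.47.
Field: lon ⌊284.25/20⌋ = 14 → O; lat ⌊135.47/10⌋ = 13 → N.
Square: lon ⌊4.25/2⌋ = 2; lat ⌊5.47/1⌋ = 5.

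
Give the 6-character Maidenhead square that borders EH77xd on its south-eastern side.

EH87ac

Longitude subsquare x = 23; +1 → 24, wraps to 0 = a, carry into square.
Longitude square 7; +1 → 8.
Latitude subsquare d = 3; −1 → 2 = c.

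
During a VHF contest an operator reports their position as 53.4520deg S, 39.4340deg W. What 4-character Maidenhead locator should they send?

HD06

Offset from 180°W / 90°S: lon 140.57°, lat 36.55°.
Field (20°×10°, letters A–R): lon ⌊140.57/20⌋ = 7 → H; lat ⌊36.55/10⌋ = 3 → D.
Square (2°×1°, digits 0–9): lon ⌊0.57/2⌋ = 0; lat ⌊6.55/1⌋ = 6.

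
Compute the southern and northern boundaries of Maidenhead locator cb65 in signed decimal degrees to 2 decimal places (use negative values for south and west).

Field C=2, B=1: +2·20° lon, +1·10° lat → SW at lon -140°, lat -80°.
Square 6, 5: +6·2° lon, +5·1° lat → SW at lon -128°, lat -75°.
Cell spans 2° lon × 1° lat.
south -75.00, north -74.00.

-75.00, -74.00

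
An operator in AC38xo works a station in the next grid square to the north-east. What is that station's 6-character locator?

Longitude subsquare x = 23; +1 → 24, wraps to 0 = a, carry into square.
Longitude square 3; +1 → 4.
Latitude subsquare o = 14; +1 → 15 = p.

AC48ap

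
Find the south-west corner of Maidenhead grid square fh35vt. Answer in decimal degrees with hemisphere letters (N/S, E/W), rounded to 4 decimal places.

Field F=5, H=7: +5·20° lon, +7·10° lat → SW at lon -80°, lat -20°.
Square 3, 5: +3·2° lon, +5·1° lat → SW at lon -74°, lat -15°.
Subsquare v=21, t=19: +21·0.0833333° lon, +19·0.0416667° lat → SW at lon -72.25°, lat -14.2083°.
latitude 14.2083° S, longitude 72.2500° W.

14.2083° S, 72.2500° W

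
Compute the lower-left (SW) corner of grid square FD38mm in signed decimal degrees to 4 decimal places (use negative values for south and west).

Field F=5, D=3: +5·20° lon, +3·10° lat → SW at lon -80°, lat -60°.
Square 3, 8: +3·2° lon, +8·1° lat → SW at lon -74°, lat -52°.
Subsquare m=12, m=12: +12·0.0833333° lon, +12·0.0416667° lat → SW at lon -73°, lat -51.5°.
latitude -51.5000, longitude -73.0000.

-51.5000, -73.0000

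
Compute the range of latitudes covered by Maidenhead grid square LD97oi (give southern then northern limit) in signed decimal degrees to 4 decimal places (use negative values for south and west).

-52.6667, -52.6250

Field L=11, D=3: +11·20° lon, +3·10° lat → SW at lon 40°, lat -60°.
Square 9, 7: +9·2° lon, +7·1° lat → SW at lon 58°, lat -53°.
Subsquare o=14, i=8: +14·0.0833333° lon, +8·0.0416667° lat → SW at lon 59.1667°, lat -52.6667°.
Cell spans 0.0833333° lon × 0.0416667° lat.
south -52.6667, north -52.6250.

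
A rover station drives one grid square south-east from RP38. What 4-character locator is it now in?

RP47

Longitude square 3; +1 → 4.
Latitude square 8; −1 → 7.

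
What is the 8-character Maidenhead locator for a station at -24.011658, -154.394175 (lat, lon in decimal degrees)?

BG25tx27

Add 180° to longitude and 90° to latitude: 25.60583, 65.98834.
Field: 25.60583/20 → 1 → B, 65.98834/10 → 6 → G; chars BG.
Square: 5.60583/2 → 2, 5.98834/1 → 5; chars 25.
Subsquare: 1.60583/0.0833333 → 19 → t, 0.98834/0.0416667 → 23 → x; chars tx.
Extended square: 0.02249/0.00833333 → 2, 0.03001/0.00416667 → 7; chars 27.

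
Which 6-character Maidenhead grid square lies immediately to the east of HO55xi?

HO65ai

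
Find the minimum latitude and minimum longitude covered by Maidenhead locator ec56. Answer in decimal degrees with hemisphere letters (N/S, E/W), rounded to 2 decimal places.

Field E=4, C=2: +4·20° lon, +2·10° lat → SW at lon -100°, lat -70°.
Square 5, 6: +5·2° lon, +6·1° lat → SW at lon -90°, lat -64°.
latitude 64.00° S, longitude 90.00° W.

64.00° S, 90.00° W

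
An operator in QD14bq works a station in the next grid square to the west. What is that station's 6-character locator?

QD14aq

Longitude subsquare b = 1; −1 → 0 = a.
The latitude characters are unchanged.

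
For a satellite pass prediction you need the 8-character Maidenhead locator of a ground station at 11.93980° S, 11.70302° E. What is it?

Shift to the Maidenhead origin (180°W, 90°S): lon 191.70302, lat 78.06020.
Field: 191.70302/20 → 9 → J, 78.06020/10 → 7 → H; chars JH.
Square: 11.70302/2 → 5, 8.06020/1 → 8; chars 58.
Subsquare: 1.70302/0.0833333 → 20 → u, 0.06020/0.0416667 → 1 → b; chars ub.
Extended square: 0.03635/0.00833333 → 4, 0.01853/0.00416667 → 4; chars 44.

JH58ub44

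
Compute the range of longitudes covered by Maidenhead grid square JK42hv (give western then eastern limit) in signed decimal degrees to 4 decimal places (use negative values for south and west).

8.5833, 8.6667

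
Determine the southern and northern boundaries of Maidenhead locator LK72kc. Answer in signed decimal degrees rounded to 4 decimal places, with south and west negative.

12.0833, 12.1250

Field L=11, K=10: +11·20° lon, +10·10° lat → SW at lon 40°, lat 10°.
Square 7, 2: +7·2° lon, +2·1° lat → SW at lon 54°, lat 12°.
Subsquare k=10, c=2: +10·0.0833333° lon, +2·0.0416667° lat → SW at lon 54.8333°, lat 12.0833°.
Cell spans 0.0833333° lon × 0.0416667° lat.
south 12.0833, north 12.1250.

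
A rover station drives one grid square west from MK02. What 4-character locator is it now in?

LK92

Longitude square 0; −1 → -1, wraps to 9, carry into field.
Longitude field M = 12; −1 → 11 = L.
The latitude characters are unchanged.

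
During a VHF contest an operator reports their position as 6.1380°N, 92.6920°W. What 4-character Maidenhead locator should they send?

EJ36

Add 180° to longitude and 90° to latitude: 87.31, 96.14.
Field: lon ⌊87.31/20⌋ = 4 → E; lat ⌊96.14/10⌋ = 9 → J.
Square: lon ⌊7.31/2⌋ = 3; lat ⌊6.14/1⌋ = 6.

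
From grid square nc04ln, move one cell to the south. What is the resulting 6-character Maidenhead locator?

NC04lm

Latitude subsquare n = 13; −1 → 12 = m.
The longitude characters are unchanged.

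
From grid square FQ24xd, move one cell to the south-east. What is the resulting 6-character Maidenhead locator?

FQ34ac

Longitude subsquare x = 23; +1 → 24, wraps to 0 = a, carry into square.
Longitude square 2; +1 → 3.
Latitude subsquare d = 3; −1 → 2 = c.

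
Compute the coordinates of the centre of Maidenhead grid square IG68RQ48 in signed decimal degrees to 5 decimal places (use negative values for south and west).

Field I=8, G=6: +8·20° lon, +6·10° lat → SW at lon -20°, lat -30°.
Square 6, 8: +6·2° lon, +8·1° lat → SW at lon -8°, lat -22°.
Subsquare r=17, q=16: +17·0.0833333° lon, +16·0.0416667° lat → SW at lon -6.58333°, lat -21.3333°.
Extended square 4, 8: +4·0.00833333° lon, +8·0.00416667° lat → SW at lon -6.55°, lat -21.3°.
Cell spans 0.00833333° lon × 0.00416667° lat. Centre is SW corner plus half of each.
latitude -21.29792, longitude -6.54583.

-21.29792, -6.54583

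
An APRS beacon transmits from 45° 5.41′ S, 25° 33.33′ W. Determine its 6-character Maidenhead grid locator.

Offset from 180°W / 90°S: lon 154.4445°, lat 44.9098°.
Field: 154.4445/20 → 7 → H, 44.9098/10 → 4 → E; chars HE.
Square: 14.4445/2 → 7, 4.9098/1 → 4; chars 74.
Subsquare: 0.4445/0.0833333 → 5 → f, 0.9098/0.0416667 → 21 → v; chars fv.

HE74fv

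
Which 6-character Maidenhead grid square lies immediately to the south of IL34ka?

IL33kx

Latitude subsquare a = 0; −1 → -1, wraps to 23 = x, carry into square.
Latitude square 4; −1 → 3.
The longitude characters are unchanged.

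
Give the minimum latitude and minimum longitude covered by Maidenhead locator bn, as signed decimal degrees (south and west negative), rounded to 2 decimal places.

Field B=1, N=13: +1·20° lon, +13·10° lat → SW at lon -160°, lat 40°.
latitude 40.00, longitude -160.00.

40.00, -160.00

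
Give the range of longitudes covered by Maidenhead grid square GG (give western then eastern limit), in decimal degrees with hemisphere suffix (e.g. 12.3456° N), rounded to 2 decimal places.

60.00° W, 40.00° W

Field G=6, G=6: +6·20° lon, +6·10° lat → SW at lon -60°, lat -30°.
Cell spans 20° lon × 10° lat.
west 60.00° W, east 40.00° W.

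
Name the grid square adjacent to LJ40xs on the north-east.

Longitude subsquare x = 23; +1 → 24, wraps to 0 = a, carry into square.
Longitude square 4; +1 → 5.
Latitude subsquare s = 18; +1 → 19 = t.

LJ50at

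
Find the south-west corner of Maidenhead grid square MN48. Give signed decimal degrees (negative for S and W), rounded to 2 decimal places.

Field M=12, N=13: +12·20° lon, +13·10° lat → SW at lon 60°, lat 40°.
Square 4, 8: +4·2° lon, +8·1° lat → SW at lon 68°, lat 48°.
latitude 48.00, longitude 68.00.

48.00, 68.00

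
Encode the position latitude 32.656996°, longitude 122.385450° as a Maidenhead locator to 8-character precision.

PM12ep67

Shift to the Maidenhead origin (180°W, 90°S): lon 302.38545, lat 122.65700.
Field (20°×10°, letters A–R): lon ⌊302.38545/20⌋ = 15 → P; lat ⌊122.65700/10⌋ = 12 → M.
Square (2°×1°, digits 0–9): lon ⌊2.38545/2⌋ = 1; lat ⌊2.65700/1⌋ = 2.
Subsquare (5′×2.5′, letters a–x): lon ⌊0.38545/0.0833333⌋ = 4 → e; lat ⌊0.65700/0.0416667⌋ = 15 → p.
Extended square (30″×15″, digits 0–9): lon ⌊0.05212/0.00833333⌋ = 6; lat ⌊0.03200/0.00416667⌋ = 7.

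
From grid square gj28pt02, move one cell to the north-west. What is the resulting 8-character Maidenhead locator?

GJ28ot93

Longitude extended square 0; −1 → -1, wraps to 9, carry into subsquare.
Longitude subsquare p = 15; −1 → 14 = o.
Latitude extended square 2; +1 → 3.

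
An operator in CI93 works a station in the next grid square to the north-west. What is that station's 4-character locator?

Longitude square 9; −1 → 8.
Latitude square 3; +1 → 4.

CI84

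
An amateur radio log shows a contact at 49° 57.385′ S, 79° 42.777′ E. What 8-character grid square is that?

Shift to the Maidenhead origin (180°W, 90°S): lon 259.71295, lat 40.04358.
Field: 259.71295/20 → 12 → M, 40.04358/10 → 4 → E; chars ME.
Square: 19.71295/2 → 9, 0.04358/1 → 0; chars 90.
Subsquare: 1.71295/0.0833333 → 20 → u, 0.04358/0.0416667 → 1 → b; chars ub.
Extended square: 0.04628/0.00833333 → 5, 0.00192/0.00416667 → 0; chars 50.

ME90ub50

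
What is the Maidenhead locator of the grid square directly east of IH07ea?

Longitude subsquare e = 4; +1 → 5 = f.
The latitude characters are unchanged.

IH07fa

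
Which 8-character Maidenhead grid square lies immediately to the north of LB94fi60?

LB94fi61

Latitude extended square 0; +1 → 1.
The longitude characters are unchanged.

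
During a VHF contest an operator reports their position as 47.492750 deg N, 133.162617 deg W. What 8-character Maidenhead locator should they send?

Add 180° to longitude and 90° to latitude: 46.83738, 137.49275.
Field (20°×10°, letters A–R): 46.83738/20 → 2 → C, 137.49275/10 → 13 → N; chars CN.
Square (2°×1°, digits 0–9): 6.83738/2 → 3, 7.49275/1 → 7; chars 37.
Subsquare (5′×2.5′, letters a–x): 0.83738/0.0833333 → 10 → k, 0.49275/0.0416667 → 11 → l; chars kl.
Extended square (30″×15″, digits 0–9): 0.00405/0.00833333 → 0, 0.03442/0.00416667 → 8; chars 08.

CN37kl08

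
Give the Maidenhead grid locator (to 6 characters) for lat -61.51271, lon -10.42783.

Shift to the Maidenhead origin (180°W, 90°S): lon 169.5722, lat 28.4873.
Field (20°×10°, letters A–R): 169.5722/20 → 8 → I, 28.4873/10 → 2 → C; chars IC.
Square (2°×1°, digits 0–9): 9.5722/2 → 4, 8.4873/1 → 8; chars 48.
Subsquare (5′×2.5′, letters a–x): 1.5722/0.0833333 → 18 → s, 0.4873/0.0416667 → 11 → l; chars sl.

IC48sl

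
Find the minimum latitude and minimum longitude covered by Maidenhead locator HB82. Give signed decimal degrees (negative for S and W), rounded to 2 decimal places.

-78.00, -24.00

Field H=7, B=1: +7·20° lon, +1·10° lat → SW at lon -40°, lat -80°.
Square 8, 2: +8·2° lon, +2·1° lat → SW at lon -24°, lat -78°.
latitude -78.00, longitude -24.00.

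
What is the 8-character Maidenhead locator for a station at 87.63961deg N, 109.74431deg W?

Offset from 180°W / 90°S: lon 70.25569°, lat 177.63961°.
Field: 70.25569/20 → 3 → D, 177.63961/10 → 17 → R; chars DR.
Square: 10.25569/2 → 5, 7.63961/1 → 7; chars 57.
Subsquare: 0.25569/0.0833333 → 3 → d, 0.63961/0.0416667 → 15 → p; chars dp.
Extended square: 0.00569/0.00833333 → 0, 0.01461/0.00416667 → 3; chars 03.

DR57dp03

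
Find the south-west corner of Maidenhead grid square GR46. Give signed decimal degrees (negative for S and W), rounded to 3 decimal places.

Field G=6, R=17: +6·20° lon, +17·10° lat → SW at lon -60°, lat 80°.
Square 4, 6: +4·2° lon, +6·1° lat → SW at lon -52°, lat 86°.
latitude 86.000, longitude -52.000.

86.000, -52.000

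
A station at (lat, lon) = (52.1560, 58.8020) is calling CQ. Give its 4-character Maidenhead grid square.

Offset from 180°W / 90°S: lon 238.80°, lat 142.16°.
Field: lon ⌊238.80/20⌋ = 11 → L; lat ⌊142.16/10⌋ = 14 → O.
Square: lon ⌊18.80/2⌋ = 9; lat ⌊2.16/1⌋ = 2.

LO92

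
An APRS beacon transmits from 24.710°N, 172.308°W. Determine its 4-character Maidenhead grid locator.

AL34

Shift to the Maidenhead origin (180°W, 90°S): lon 7.69, lat 114.71.
Field: 7.69/20 → 0 → A, 114.71/10 → 11 → L; chars AL.
Square: 7.69/2 → 3, 4.71/1 → 4; chars 34.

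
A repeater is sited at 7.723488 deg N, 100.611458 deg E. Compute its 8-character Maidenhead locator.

OJ07hr33

Shift to the Maidenhead origin (180°W, 90°S): lon 280.61146, lat 97.72349.
Field: 280.61146/20 → 14 → O, 97.72349/10 → 9 → J; chars OJ.
Square: 0.61146/2 → 0, 7.72349/1 → 7; chars 07.
Subsquare: 0.61146/0.0833333 → 7 → h, 0.72349/0.0416667 → 17 → r; chars hr.
Extended square: 0.02812/0.00833333 → 3, 0.01515/0.00416667 → 3; chars 33.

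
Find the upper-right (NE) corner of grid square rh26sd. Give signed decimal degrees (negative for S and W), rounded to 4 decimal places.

-13.8333, 165.5833

Field R=17, H=7: +17·20° lon, +7·10° lat → SW at lon 160°, lat -20°.
Square 2, 6: +2·2° lon, +6·1° lat → SW at lon 164°, lat -14°.
Subsquare s=18, d=3: +18·0.0833333° lon, +3·0.0416667° lat → SW at lon 165.5°, lat -13.875°.
Cell spans 0.0833333° lon × 0.0416667° lat. NE corner is SW corner plus one full cell.
latitude -13.8333, longitude 165.5833.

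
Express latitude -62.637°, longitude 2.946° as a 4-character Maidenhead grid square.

JC17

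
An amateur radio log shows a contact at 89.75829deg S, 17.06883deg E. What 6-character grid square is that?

Add 180° to longitude and 90° to latitude: 197.0688, 0.2417.
Field: lon ⌊197.0688/20⌋ = 9 → J; lat ⌊0.2417/10⌋ = 0 → A.
Square: lon ⌊17.0688/2⌋ = 8; lat ⌊0.2417/1⌋ = 0.
Subsquare: lon ⌊1.0688/0.0833333⌋ = 12 → m; lat ⌊0.2417/0.0416667⌋ = 5 → f.

JA80mf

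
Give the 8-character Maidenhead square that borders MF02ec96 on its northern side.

MF02ec97

Latitude extended square 6; +1 → 7.
The longitude characters are unchanged.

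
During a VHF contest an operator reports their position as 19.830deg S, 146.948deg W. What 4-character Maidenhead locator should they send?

Shift to the Maidenhead origin (180°W, 90°S): lon 33.05, lat 70.17.
Field: lon ⌊33.05/20⌋ = 1 → B; lat ⌊70.17/10⌋ = 7 → H.
Square: lon ⌊13.05/2⌋ = 6; lat ⌊0.17/1⌋ = 0.

BH60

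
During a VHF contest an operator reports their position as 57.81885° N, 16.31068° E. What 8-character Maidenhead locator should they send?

JO87dt76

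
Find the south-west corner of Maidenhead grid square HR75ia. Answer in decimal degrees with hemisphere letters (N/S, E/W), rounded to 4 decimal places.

Field H=7, R=17: +7·20° lon, +17·10° lat → SW at lon -40°, lat 80°.
Square 7, 5: +7·2° lon, +5·1° lat → SW at lon -26°, lat 85°.
Subsquare i=8, a=0: +8·0.0833333° lon, +0·0.0416667° lat → SW at lon -25.3333°, lat 85°.
latitude 85.0000° N, longitude 25.3333° W.

85.0000° N, 25.3333° W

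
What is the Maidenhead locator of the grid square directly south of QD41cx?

QD41cw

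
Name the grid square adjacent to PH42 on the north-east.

Longitude square 4; +1 → 5.
Latitude square 2; +1 → 3.

PH53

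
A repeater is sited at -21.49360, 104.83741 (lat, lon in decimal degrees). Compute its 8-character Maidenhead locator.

OG28km01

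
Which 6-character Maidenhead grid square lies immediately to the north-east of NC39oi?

Longitude subsquare o = 14; +1 → 15 = p.
Latitude subsquare i = 8; +1 → 9 = j.

NC39pj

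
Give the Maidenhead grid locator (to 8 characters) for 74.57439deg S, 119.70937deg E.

Add 180° to longitude and 90° to latitude: 299.70937, 15.42561.
Field (20°×10°, letters A–R): lon ⌊299.70937/20⌋ = 14 → O; lat ⌊15.42561/10⌋ = 1 → B.
Square (2°×1°, digits 0–9): lon ⌊19.70937/2⌋ = 9; lat ⌊5.42561/1⌋ = 5.
Subsquare (5′×2.5′, letters a–x): lon ⌊1.70937/0.0833333⌋ = 20 → u; lat ⌊0.42561/0.0416667⌋ = 10 → k.
Extended square (30″×15″, digits 0–9): lon ⌊0.04270/0.00833333⌋ = 5; lat ⌊0.00894/0.00416667⌋ = 2.

OB95uk52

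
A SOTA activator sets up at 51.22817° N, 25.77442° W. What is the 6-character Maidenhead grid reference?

Shift to the Maidenhead origin (180°W, 90°S): lon 154.2256, lat 141.2282.
Field (20°×10°, letters A–R): lon ⌊154.2256/20⌋ = 7 → H; lat ⌊141.2282/10⌋ = 14 → O.
Square (2°×1°, digits 0–9): lon ⌊14.2256/2⌋ = 7; lat ⌊1.2282/1⌋ = 1.
Subsquare (5′×2.5′, letters a–x): lon ⌊0.2256/0.0833333⌋ = 2 → c; lat ⌊0.2282/0.0416667⌋ = 5 → f.

HO71cf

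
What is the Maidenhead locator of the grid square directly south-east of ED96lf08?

ED96lf17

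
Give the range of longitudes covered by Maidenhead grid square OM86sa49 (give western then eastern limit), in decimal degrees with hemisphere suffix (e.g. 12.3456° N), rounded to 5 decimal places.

117.53333° E, 117.54167° E

Field O=14, M=12: +14·20° lon, +12·10° lat → SW at lon 100°, lat 30°.
Square 8, 6: +8·2° lon, +6·1° lat → SW at lon 116°, lat 36°.
Subsquare s=18, a=0: +18·0.0833333° lon, +0·0.0416667° lat → SW at lon 117.5°, lat 36°.
Extended square 4, 9: +4·0.00833333° lon, +9·0.00416667° lat → SW at lon 117.533°, lat 36.0375°.
Cell spans 0.00833333° lon × 0.00416667° lat.
west 117.53333° E, east 117.54167° E.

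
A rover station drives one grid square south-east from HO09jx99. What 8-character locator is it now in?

HO09kx08

Longitude extended square 9; +1 → 10, wraps to 0, carry into subsquare.
Longitude subsquare j = 9; +1 → 10 = k.
Latitude extended square 9; −1 → 8.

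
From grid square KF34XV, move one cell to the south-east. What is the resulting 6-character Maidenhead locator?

KF44au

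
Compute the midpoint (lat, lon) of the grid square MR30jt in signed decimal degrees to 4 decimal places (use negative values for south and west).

80.8125, 66.7917

Field M=12, R=17: +12·20° lon, +17·10° lat → SW at lon 60°, lat 80°.
Square 3, 0: +3·2° lon, +0·1° lat → SW at lon 66°, lat 80°.
Subsquare j=9, t=19: +9·0.0833333° lon, +19·0.0416667° lat → SW at lon 66.75°, lat 80.7917°.
Cell spans 0.0833333° lon × 0.0416667° lat. Centre is SW corner plus half of each.
latitude 80.8125, longitude 66.7917.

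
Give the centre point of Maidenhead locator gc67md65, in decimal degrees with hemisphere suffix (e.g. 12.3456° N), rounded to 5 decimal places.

62.85208° S, 46.94583° W

Field G=6, C=2: +6·20° lon, +2·10° lat → SW at lon -60°, lat -70°.
Square 6, 7: +6·2° lon, +7·1° lat → SW at lon -48°, lat -63°.
Subsquare m=12, d=3: +12·0.0833333° lon, +3·0.0416667° lat → SW at lon -47°, lat -62.875°.
Extended square 6, 5: +6·0.00833333° lon, +5·0.00416667° lat → SW at lon -46.95°, lat -62.8542°.
Cell spans 0.00833333° lon × 0.00416667° lat. Centre is SW corner plus half of each.
latitude 62.85208° S, longitude 46.94583° W.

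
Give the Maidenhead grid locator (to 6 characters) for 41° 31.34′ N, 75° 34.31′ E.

Offset from 180°W / 90°S: lon 255.5718°, lat 131.5223°.
Field: 255.5718/20 → 12 → M, 131.5223/10 → 13 → N; chars MN.
Square: 15.5718/2 → 7, 1.5223/1 → 1; chars 71.
Subsquare: 1.5718/0.0833333 → 18 → s, 0.5223/0.0416667 → 12 → m; chars sm.

MN71sm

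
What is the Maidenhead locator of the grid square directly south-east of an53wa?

Longitude subsquare w = 22; +1 → 23 = x.
Latitude subsquare a = 0; −1 → -1, wraps to 23 = x, carry into square.
Latitude square 3; −1 → 2.

AN52xx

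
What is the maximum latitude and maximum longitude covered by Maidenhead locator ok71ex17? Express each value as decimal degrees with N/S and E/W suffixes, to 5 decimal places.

Field O=14, K=10: +14·20° lon, +10·10° lat → SW at lon 100°, lat 10°.
Square 7, 1: +7·2° lon, +1·1° lat → SW at lon 114°, lat 11°.
Subsquare e=4, x=23: +4·0.0833333° lon, +23·0.0416667° lat → SW at lon 114.333°, lat 11.9583°.
Extended square 1, 7: +1·0.00833333° lon, +7·0.00416667° lat → SW at lon 114.342°, lat 11.9875°.
Cell spans 0.00833333° lon × 0.00416667° lat. NE corner is SW corner plus one full cell.
latitude 11.99167° N, longitude 114.35000° E.

11.99167° N, 114.35000° E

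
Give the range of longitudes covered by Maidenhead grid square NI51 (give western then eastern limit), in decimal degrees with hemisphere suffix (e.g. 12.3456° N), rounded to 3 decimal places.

Field N=13, I=8: +13·20° lon, +8·10° lat → SW at lon 80°, lat -10°.
Square 5, 1: +5·2° lon, +1·1° lat → SW at lon 90°, lat -9°.
Cell spans 2° lon × 1° lat.
west 90.000° E, east 92.000° E.

90.000° E, 92.000° E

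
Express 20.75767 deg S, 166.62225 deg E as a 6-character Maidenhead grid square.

RG39hf

Shift to the Maidenhead origin (180°W, 90°S): lon 346.6223, lat 69.2423.
Field: lon ⌊346.6223/20⌋ = 17 → R; lat ⌊69.2423/10⌋ = 6 → G.
Square: lon ⌊6.6223/2⌋ = 3; lat ⌊9.2423/1⌋ = 9.
Subsquare: lon ⌊0.6223/0.0833333⌋ = 7 → h; lat ⌊0.2423/0.0416667⌋ = 5 → f.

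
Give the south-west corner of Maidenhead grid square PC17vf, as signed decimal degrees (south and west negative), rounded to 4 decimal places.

Field P=15, C=2: +15·20° lon, +2·10° lat → SW at lon 120°, lat -70°.
Square 1, 7: +1·2° lon, +7·1° lat → SW at lon 122°, lat -63°.
Subsquare v=21, f=5: +21·0.0833333° lon, +5·0.0416667° lat → SW at lon 123.75°, lat -62.7917°.
latitude -62.7917, longitude 123.7500.

-62.7917, 123.7500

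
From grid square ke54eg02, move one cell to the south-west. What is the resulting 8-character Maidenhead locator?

KE54dg91

Longitude extended square 0; −1 → -1, wraps to 9, carry into subsquare.
Longitude subsquare e = 4; −1 → 3 = d.
Latitude extended square 2; −1 → 1.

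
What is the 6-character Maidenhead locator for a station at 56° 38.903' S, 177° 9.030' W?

AD13ki

Offset from 180°W / 90°S: lon 2.8495°, lat 33.3516°.
Field: 2.8495/20 → 0 → A, 33.3516/10 → 3 → D; chars AD.
Square: 2.8495/2 → 1, 3.3516/1 → 3; chars 13.
Subsquare: 0.8495/0.0833333 → 10 → k, 0.3516/0.0416667 → 8 → i; chars ki.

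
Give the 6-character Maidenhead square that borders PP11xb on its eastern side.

PP21ab

Longitude subsquare x = 23; +1 → 24, wraps to 0 = a, carry into square.
Longitude square 1; +1 → 2.
The latitude characters are unchanged.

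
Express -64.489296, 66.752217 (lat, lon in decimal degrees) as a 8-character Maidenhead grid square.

MC35jm02

Add 180° to longitude and 90° to latitude: 246.75222, 25.51070.
Field: lon ⌊246.75222/20⌋ = 12 → M; lat ⌊25.51070/10⌋ = 2 → C.
Square: lon ⌊6.75222/2⌋ = 3; lat ⌊5.51070/1⌋ = 5.
Subsquare: lon ⌊0.75222/0.0833333⌋ = 9 → j; lat ⌊0.51070/0.0416667⌋ = 12 → m.
Extended square: lon ⌊0.00222/0.00833333⌋ = 0; lat ⌊0.01070/0.00416667⌋ = 2.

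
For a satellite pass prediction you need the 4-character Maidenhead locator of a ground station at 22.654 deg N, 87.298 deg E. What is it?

Shift to the Maidenhead origin (180°W, 90°S): lon 267.30, lat 112.65.
Field: lon ⌊267.30/20⌋ = 13 → N; lat ⌊112.65/10⌋ = 11 → L.
Square: lon ⌊7.30/2⌋ = 3; lat ⌊2.65/1⌋ = 2.

NL32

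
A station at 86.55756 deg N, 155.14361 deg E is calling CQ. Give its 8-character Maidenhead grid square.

QR76nn73

Add 180° to longitude and 90° to latitude: 335.14361, 176.55756.
Field: 335.14361/20 → 16 → Q, 176.55756/10 → 17 → R; chars QR.
Square: 15.14361/2 → 7, 6.55756/1 → 6; chars 76.
Subsquare: 1.14361/0.0833333 → 13 → n, 0.55756/0.0416667 → 13 → n; chars nn.
Extended square: 0.06028/0.00833333 → 7, 0.01589/0.00416667 → 3; chars 73.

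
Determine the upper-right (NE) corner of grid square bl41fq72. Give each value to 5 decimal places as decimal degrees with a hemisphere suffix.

21.67917° N, 151.51667° W

Field B=1, L=11: +1·20° lon, +11·10° lat → SW at lon -160°, lat 20°.
Square 4, 1: +4·2° lon, +1·1° lat → SW at lon -152°, lat 21°.
Subsquare f=5, q=16: +5·0.0833333° lon, +16·0.0416667° lat → SW at lon -151.583°, lat 21.6667°.
Extended square 7, 2: +7·0.00833333° lon, +2·0.00416667° lat → SW at lon -151.525°, lat 21.675°.
Cell spans 0.00833333° lon × 0.00416667° lat. NE corner is SW corner plus one full cell.
latitude 21.67917° N, longitude 151.51667° W.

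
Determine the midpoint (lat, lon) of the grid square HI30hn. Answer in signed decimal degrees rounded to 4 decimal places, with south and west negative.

Field H=7, I=8: +7·20° lon, +8·10° lat → SW at lon -40°, lat -10°.
Square 3, 0: +3·2° lon, +0·1° lat → SW at lon -34°, lat -10°.
Subsquare h=7, n=13: +7·0.0833333° lon, +13·0.0416667° lat → SW at lon -33.4167°, lat -9.45833°.
Cell spans 0.0833333° lon × 0.0416667° lat. Centre is SW corner plus half of each.
latitude -9.4375, longitude -33.3750.

-9.4375, -33.3750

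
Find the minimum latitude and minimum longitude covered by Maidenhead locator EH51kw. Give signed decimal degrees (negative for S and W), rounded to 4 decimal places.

-18.0833, -89.1667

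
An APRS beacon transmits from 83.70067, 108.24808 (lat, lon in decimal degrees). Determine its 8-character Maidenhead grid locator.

OR43cq98

Add 180° to longitude and 90° to latitude: 288.24808, 173.70067.
Field (20°×10°, letters A–R): lon ⌊288.24808/20⌋ = 14 → O; lat ⌊173.70067/10⌋ = 17 → R.
Square (2°×1°, digits 0–9): lon ⌊8.24808/2⌋ = 4; lat ⌊3.70067/1⌋ = 3.
Subsquare (5′×2.5′, letters a–x): lon ⌊0.24808/0.0833333⌋ = 2 → c; lat ⌊0.70067/0.0416667⌋ = 16 → q.
Extended square (30″×15″, digits 0–9): lon ⌊0.08141/0.00833333⌋ = 9; lat ⌊0.03400/0.00416667⌋ = 8.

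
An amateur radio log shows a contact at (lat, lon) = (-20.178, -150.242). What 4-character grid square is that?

BG49

Shift to the Maidenhead origin (180°W, 90°S): lon 29.76, lat 69.82.
Field: lon ⌊29.76/20⌋ = 1 → B; lat ⌊69.82/10⌋ = 6 → G.
Square: lon ⌊9.76/2⌋ = 4; lat ⌊9.82/1⌋ = 9.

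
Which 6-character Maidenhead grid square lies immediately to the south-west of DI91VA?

Longitude subsquare v = 21; −1 → 20 = u.
Latitude subsquare a = 0; −1 → -1, wraps to 23 = x, carry into square.
Latitude square 1; −1 → 0.

DI90ux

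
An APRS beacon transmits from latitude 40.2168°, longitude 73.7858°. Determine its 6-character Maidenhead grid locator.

Shift to the Maidenhead origin (180°W, 90°S): lon 253.7858, lat 130.2168.
Field: 253.7858/20 → 12 → M, 130.2168/10 → 13 → N; chars MN.
Square: 13.7858/2 → 6, 0.2168/1 → 0; chars 60.
Subsquare: 1.7858/0.0833333 → 21 → v, 0.2168/0.0416667 → 5 → f; chars vf.

MN60vf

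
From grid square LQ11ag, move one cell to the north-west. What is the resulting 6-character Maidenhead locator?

LQ01xh

Longitude subsquare a = 0; −1 → -1, wraps to 23 = x, carry into square.
Longitude square 1; −1 → 0.
Latitude subsquare g = 6; +1 → 7 = h.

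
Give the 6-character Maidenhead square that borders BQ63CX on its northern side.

BQ64ca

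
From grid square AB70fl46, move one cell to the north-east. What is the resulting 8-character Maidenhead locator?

Longitude extended square 4; +1 → 5.
Latitude extended square 6; +1 → 7.

AB70fl57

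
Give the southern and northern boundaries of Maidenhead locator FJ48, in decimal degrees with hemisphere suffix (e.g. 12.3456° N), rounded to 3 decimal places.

8.000° N, 9.000° N

Field F=5, J=9: +5·20° lon, +9·10° lat → SW at lon -80°, lat 0°.
Square 4, 8: +4·2° lon, +8·1° lat → SW at lon -72°, lat 8°.
Cell spans 2° lon × 1° lat.
south 8.000° N, north 9.000° N.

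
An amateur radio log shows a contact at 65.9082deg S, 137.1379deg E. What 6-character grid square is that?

PC84nc

Shift to the Maidenhead origin (180°W, 90°S): lon 317.1379, lat 24.0918.
Field: lon ⌊317.1379/20⌋ = 15 → P; lat ⌊24.0918/10⌋ = 2 → C.
Square: lon ⌊17.1379/2⌋ = 8; lat ⌊4.0918/1⌋ = 4.
Subsquare: lon ⌊1.1379/0.0833333⌋ = 13 → n; lat ⌊0.0918/0.0416667⌋ = 2 → c.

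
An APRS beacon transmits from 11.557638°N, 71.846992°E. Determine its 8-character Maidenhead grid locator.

MK51wn13

Shift to the Maidenhead origin (180°W, 90°S): lon 251.84699, lat 101.55764.
Field: 251.84699/20 → 12 → M, 101.55764/10 → 10 → K; chars MK.
Square: 11.84699/2 → 5, 1.55764/1 → 1; chars 51.
Subsquare: 1.84699/0.0833333 → 22 → w, 0.55764/0.0416667 → 13 → n; chars wn.
Extended square: 0.01366/0.00833333 → 1, 0.01597/0.00416667 → 3; chars 13.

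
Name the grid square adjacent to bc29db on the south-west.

BC29ca

Longitude subsquare d = 3; −1 → 2 = c.
Latitude subsquare b = 1; −1 → 0 = a.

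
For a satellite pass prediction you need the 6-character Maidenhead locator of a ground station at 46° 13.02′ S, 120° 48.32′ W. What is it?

CE93os

Add 180° to longitude and 90° to latitude: 59.1947, 43.7830.
Field (20°×10°, letters A–R): lon ⌊59.1947/20⌋ = 2 → C; lat ⌊43.7830/10⌋ = 4 → E.
Square (2°×1°, digits 0–9): lon ⌊19.1947/2⌋ = 9; lat ⌊3.7830/1⌋ = 3.
Subsquare (5′×2.5′, letters a–x): lon ⌊1.1947/0.0833333⌋ = 14 → o; lat ⌊0.7830/0.0416667⌋ = 18 → s.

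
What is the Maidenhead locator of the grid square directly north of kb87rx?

KB88ra

Latitude subsquare x = 23; +1 → 24, wraps to 0 = a, carry into square.
Latitude square 7; +1 → 8.
The longitude characters are unchanged.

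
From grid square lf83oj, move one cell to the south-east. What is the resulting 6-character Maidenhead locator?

LF83pi

Longitude subsquare o = 14; +1 → 15 = p.
Latitude subsquare j = 9; −1 → 8 = i.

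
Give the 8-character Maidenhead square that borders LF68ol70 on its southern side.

LF68ok79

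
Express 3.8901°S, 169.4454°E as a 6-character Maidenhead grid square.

RI46rc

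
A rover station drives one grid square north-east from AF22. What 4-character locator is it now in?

AF33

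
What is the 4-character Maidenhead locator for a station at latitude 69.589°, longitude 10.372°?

JP59

Shift to the Maidenhead origin (180°W, 90°S): lon 190.37, lat 159.59.
Field (20°×10°, letters A–R): lon ⌊190.37/20⌋ = 9 → J; lat ⌊159.59/10⌋ = 15 → P.
Square (2°×1°, digits 0–9): lon ⌊10.37/2⌋ = 5; lat ⌊9.59/1⌋ = 9.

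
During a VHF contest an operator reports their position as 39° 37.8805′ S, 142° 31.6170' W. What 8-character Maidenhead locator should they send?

Add 180° to longitude and 90° to latitude: 37.47305, 50.36866.
Field: 37.47305/20 → 1 → B, 50.36866/10 → 5 → F; chars BF.
Square: 17.47305/2 → 8, 0.36866/1 → 0; chars 80.
Subsquare: 1.47305/0.0833333 → 17 → r, 0.36866/0.0416667 → 8 → i; chars ri.
Extended square: 0.05638/0.00833333 → 6, 0.03533/0.00416667 → 8; chars 68.

BF80ri68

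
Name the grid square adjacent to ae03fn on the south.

AE03fm

Latitude subsquare n = 13; −1 → 12 = m.
The longitude characters are unchanged.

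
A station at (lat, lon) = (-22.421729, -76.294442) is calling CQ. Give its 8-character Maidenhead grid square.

Shift to the Maidenhead origin (180°W, 90°S): lon 103.70556, lat 67.57827.
Field: lon ⌊103.70556/20⌋ = 5 → F; lat ⌊67.57827/10⌋ = 6 → G.
Square: lon ⌊3.70556/2⌋ = 1; lat ⌊7.57827/1⌋ = 7.
Subsquare: lon ⌊1.70556/0.0833333⌋ = 20 → u; lat ⌊0.57827/0.0416667⌋ = 13 → n.
Extended square: lon ⌊0.03889/0.00833333⌋ = 4; lat ⌊0.03660/0.00416667⌋ = 8.

FG17un48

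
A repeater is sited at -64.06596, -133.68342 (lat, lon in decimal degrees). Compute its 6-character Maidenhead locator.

Offset from 180°W / 90°S: lon 46.3166°, lat 25.9340°.
Field (20°×10°, letters A–R): 46.3166/20 → 2 → C, 25.9340/10 → 2 → C; chars CC.
Square (2°×1°, digits 0–9): 6.3166/2 → 3, 5.9340/1 → 5; chars 35.
Subsquare (5′×2.5′, letters a–x): 0.3166/0.0833333 → 3 → d, 0.9340/0.0416667 → 22 → w; chars dw.

CC35dw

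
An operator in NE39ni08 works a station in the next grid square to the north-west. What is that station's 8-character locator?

Longitude extended square 0; −1 → -1, wraps to 9, carry into subsquare.
Longitude subsquare n = 13; −1 → 12 = m.
Latitude extended square 8; +1 → 9.

NE39mi99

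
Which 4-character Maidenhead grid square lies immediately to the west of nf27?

NF17

Longitude square 2; −1 → 1.
The latitude characters are unchanged.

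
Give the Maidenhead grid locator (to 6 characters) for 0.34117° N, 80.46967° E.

NJ00fi

Offset from 180°W / 90°S: lon 260.4697°, lat 90.3412°.
Field (20°×10°, letters A–R): 260.4697/20 → 13 → N, 90.3412/10 → 9 → J; chars NJ.
Square (2°×1°, digits 0–9): 0.4697/2 → 0, 0.3412/1 → 0; chars 00.
Subsquare (5′×2.5′, letters a–x): 0.4697/0.0833333 → 5 → f, 0.3412/0.0416667 → 8 → i; chars fi.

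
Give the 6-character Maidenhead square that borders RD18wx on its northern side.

Latitude subsquare x = 23; +1 → 24, wraps to 0 = a, carry into square.
Latitude square 8; +1 → 9.
The longitude characters are unchanged.

RD19wa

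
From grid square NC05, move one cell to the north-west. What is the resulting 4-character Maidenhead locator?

Longitude square 0; −1 → -1, wraps to 9, carry into field.
Longitude field N = 13; −1 → 12 = M.
Latitude square 5; +1 → 6.

MC96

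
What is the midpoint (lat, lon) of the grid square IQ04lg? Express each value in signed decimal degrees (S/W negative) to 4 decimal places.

74.2708, -19.0417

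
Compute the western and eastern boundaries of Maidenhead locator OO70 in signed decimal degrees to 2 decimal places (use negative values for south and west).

114.00, 116.00

Field O=14, O=14: +14·20° lon, +14·10° lat → SW at lon 100°, lat 50°.
Square 7, 0: +7·2° lon, +0·1° lat → SW at lon 114°, lat 50°.
Cell spans 2° lon × 1° lat.
west 114.00, east 116.00.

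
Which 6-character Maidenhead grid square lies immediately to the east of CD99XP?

DD09ap

Longitude subsquare x = 23; +1 → 24, wraps to 0 = a, carry into square.
Longitude square 9; +1 → 10, wraps to 0, carry into field.
Longitude field C = 2; +1 → 3 = D.
The latitude characters are unchanged.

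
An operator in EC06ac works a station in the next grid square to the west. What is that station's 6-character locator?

DC96xc

Longitude subsquare a = 0; −1 → -1, wraps to 23 = x, carry into square.
Longitude square 0; −1 → -1, wraps to 9, carry into field.
Longitude field E = 4; −1 → 3 = D.
The latitude characters are unchanged.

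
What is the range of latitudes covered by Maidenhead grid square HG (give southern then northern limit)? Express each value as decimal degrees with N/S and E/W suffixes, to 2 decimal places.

Field H=7, G=6: +7·20° lon, +6·10° lat → SW at lon -40°, lat -30°.
Cell spans 20° lon × 10° lat.
south 30.00° S, north 20.00° S.

30.00° S, 20.00° S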